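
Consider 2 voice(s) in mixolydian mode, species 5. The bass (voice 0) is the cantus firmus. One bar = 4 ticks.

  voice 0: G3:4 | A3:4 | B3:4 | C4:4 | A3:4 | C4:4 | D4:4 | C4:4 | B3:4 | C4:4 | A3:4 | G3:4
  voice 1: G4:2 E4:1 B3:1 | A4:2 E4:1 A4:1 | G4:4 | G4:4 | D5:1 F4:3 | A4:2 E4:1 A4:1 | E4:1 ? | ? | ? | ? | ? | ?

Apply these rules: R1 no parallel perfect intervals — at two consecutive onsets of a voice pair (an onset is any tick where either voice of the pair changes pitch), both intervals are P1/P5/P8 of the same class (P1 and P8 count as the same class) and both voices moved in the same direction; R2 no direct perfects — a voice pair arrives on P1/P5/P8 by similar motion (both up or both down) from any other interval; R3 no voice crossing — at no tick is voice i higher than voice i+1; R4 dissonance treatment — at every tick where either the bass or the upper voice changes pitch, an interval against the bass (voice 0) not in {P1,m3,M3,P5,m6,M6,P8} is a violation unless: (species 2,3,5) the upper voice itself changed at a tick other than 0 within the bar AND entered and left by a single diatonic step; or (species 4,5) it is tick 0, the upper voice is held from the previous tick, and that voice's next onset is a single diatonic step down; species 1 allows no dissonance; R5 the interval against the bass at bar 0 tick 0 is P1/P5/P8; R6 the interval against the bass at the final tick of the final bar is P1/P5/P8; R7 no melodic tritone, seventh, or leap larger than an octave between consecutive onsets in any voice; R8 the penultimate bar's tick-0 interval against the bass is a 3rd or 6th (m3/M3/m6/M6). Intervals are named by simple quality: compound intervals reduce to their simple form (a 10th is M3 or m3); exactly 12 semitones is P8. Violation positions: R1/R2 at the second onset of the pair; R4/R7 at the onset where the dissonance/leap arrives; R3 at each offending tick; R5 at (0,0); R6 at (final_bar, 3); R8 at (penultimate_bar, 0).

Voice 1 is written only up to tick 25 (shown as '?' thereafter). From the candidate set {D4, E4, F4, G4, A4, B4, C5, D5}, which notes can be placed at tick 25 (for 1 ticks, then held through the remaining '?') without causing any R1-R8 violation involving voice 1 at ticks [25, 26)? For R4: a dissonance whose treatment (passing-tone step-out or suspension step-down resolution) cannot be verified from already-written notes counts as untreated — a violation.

D4: legal
E4: legal
F4: legal
G4: violates R4
A4: legal
B4: legal
C5: violates R4
D5: violates R7

{A4, B4, D4, E4, F4}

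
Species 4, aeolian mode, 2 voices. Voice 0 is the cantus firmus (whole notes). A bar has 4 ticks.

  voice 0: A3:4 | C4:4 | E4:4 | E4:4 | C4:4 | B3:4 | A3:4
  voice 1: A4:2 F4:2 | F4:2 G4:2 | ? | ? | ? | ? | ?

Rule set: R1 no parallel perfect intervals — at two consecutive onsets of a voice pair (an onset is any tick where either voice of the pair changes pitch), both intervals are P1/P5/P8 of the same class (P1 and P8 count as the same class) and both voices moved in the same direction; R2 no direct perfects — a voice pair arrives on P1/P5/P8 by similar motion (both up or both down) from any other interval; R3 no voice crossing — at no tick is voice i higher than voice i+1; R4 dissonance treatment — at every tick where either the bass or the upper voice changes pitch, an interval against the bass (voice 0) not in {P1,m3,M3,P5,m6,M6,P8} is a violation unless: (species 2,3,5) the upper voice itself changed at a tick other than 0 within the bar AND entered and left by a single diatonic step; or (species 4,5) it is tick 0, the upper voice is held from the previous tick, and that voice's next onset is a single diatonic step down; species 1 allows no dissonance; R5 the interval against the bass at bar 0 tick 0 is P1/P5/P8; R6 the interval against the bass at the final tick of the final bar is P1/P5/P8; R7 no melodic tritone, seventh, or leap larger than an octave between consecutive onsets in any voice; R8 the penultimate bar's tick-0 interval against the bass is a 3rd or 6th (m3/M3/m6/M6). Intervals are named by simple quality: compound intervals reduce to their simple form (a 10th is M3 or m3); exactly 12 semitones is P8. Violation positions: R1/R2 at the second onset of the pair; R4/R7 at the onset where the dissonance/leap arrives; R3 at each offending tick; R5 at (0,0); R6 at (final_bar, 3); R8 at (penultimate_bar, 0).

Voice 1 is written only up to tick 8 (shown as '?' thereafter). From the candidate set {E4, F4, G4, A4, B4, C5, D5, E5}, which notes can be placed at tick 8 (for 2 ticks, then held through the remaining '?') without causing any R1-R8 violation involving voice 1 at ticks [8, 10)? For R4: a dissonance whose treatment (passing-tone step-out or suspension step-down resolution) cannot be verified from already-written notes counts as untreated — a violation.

{C5, E4, G4}

E4: legal
F4: violates R4
G4: legal
A4: violates R4
B4: violates R1
C5: legal
D5: violates R4
E5: violates R2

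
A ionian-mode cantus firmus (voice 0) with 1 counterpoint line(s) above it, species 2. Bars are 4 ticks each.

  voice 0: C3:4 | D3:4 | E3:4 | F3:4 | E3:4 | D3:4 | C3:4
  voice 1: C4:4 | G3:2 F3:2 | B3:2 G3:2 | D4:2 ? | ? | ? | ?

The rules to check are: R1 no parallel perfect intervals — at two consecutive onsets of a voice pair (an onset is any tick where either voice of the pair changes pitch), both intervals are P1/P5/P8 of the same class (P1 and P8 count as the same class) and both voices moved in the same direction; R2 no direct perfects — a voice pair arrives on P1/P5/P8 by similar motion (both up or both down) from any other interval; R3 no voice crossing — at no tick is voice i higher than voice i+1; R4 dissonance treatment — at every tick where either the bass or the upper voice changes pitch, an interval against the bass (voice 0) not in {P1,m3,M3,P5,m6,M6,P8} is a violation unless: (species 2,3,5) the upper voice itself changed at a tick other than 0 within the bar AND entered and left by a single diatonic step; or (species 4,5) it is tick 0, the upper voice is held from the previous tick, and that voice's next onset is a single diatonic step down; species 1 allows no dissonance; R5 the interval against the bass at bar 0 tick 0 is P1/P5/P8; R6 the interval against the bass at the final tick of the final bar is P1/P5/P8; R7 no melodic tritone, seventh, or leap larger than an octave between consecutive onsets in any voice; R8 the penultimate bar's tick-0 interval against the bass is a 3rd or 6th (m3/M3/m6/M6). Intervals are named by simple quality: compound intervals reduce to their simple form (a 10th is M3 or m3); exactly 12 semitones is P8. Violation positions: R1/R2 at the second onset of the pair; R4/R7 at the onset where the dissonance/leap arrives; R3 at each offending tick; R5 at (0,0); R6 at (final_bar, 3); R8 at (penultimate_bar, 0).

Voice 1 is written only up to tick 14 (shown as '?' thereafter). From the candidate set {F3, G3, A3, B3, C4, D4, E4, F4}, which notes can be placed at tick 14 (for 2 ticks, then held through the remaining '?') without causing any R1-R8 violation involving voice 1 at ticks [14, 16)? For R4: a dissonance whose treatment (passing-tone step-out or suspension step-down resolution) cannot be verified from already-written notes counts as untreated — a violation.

{A3, C4, D4, F3, F4}

F3: legal
G3: violates R4
A3: legal
B3: violates R4
C4: legal
D4: legal
E4: violates R4
F4: legal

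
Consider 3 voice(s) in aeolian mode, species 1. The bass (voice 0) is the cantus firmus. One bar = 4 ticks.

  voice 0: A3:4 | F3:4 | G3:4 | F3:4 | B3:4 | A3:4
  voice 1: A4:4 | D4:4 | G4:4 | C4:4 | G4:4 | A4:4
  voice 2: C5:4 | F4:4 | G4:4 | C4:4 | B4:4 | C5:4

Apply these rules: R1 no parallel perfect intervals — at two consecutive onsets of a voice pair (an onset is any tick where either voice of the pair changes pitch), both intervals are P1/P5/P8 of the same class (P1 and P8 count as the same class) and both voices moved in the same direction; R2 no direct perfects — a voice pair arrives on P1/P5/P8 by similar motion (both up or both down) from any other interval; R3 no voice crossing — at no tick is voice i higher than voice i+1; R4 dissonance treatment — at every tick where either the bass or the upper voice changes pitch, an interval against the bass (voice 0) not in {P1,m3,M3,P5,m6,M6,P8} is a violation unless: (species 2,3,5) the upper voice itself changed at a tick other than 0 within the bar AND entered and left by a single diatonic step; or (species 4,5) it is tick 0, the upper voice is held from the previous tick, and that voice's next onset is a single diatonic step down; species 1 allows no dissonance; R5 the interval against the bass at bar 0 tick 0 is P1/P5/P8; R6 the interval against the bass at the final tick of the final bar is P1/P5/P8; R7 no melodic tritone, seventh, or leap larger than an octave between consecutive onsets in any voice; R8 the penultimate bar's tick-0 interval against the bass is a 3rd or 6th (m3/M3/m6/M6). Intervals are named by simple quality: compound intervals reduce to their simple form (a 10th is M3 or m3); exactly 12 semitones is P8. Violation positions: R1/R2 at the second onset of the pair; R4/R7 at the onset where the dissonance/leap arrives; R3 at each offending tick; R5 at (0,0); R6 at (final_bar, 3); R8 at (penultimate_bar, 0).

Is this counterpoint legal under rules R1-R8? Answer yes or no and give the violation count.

bar 0: v0=A3 v1=A4 v2=C5 (m3)
bar 1: v0=F3 v1=D4 v2=F4 (P8)
bar 2: v0=G3 v1=G4 v2=G4 (P8)
bar 3: v0=F3 v1=C4 v2=C4 (P5)
bar 4: v0=B3 v1=G4 v2=B4 (P8)
bar 5: v0=A3 v1=A4 v2=C5 (m3)
  R5 @ bar0.0: opens on m3
  R2 @ bar1.0: A3/C5 m3 -> F3/F4 P8 similar
  R1 @ bar2.0: F3/F4 P8 -> G3/G4 P8 similar
  R2 @ bar2.0: F3/D4 M6 -> G3/G4 P8 similar
  R2 @ bar2.0: D4/F4 m3 -> G4/G4 P1 similar
  R1 @ bar3.0: G4/G4 P1 -> C4/C4 P1 similar
  R2 @ bar3.0: G3/G4 P8 -> F3/C4 P5 similar
  R2 @ bar3.0: G3/G4 P8 -> F3/C4 P5 similar
  R2 @ bar4.0: F3/C4 P5 -> B3/B4 P8 similar
  R7 @ bar4.0: F3->B3 leap 6st
  R7 @ bar4.0: C4->B4 leap 11st
  R8 @ bar4.0: penult P8 not 3rd/6th
  R6 @ bar5.3: closes on m3

No (13 violations)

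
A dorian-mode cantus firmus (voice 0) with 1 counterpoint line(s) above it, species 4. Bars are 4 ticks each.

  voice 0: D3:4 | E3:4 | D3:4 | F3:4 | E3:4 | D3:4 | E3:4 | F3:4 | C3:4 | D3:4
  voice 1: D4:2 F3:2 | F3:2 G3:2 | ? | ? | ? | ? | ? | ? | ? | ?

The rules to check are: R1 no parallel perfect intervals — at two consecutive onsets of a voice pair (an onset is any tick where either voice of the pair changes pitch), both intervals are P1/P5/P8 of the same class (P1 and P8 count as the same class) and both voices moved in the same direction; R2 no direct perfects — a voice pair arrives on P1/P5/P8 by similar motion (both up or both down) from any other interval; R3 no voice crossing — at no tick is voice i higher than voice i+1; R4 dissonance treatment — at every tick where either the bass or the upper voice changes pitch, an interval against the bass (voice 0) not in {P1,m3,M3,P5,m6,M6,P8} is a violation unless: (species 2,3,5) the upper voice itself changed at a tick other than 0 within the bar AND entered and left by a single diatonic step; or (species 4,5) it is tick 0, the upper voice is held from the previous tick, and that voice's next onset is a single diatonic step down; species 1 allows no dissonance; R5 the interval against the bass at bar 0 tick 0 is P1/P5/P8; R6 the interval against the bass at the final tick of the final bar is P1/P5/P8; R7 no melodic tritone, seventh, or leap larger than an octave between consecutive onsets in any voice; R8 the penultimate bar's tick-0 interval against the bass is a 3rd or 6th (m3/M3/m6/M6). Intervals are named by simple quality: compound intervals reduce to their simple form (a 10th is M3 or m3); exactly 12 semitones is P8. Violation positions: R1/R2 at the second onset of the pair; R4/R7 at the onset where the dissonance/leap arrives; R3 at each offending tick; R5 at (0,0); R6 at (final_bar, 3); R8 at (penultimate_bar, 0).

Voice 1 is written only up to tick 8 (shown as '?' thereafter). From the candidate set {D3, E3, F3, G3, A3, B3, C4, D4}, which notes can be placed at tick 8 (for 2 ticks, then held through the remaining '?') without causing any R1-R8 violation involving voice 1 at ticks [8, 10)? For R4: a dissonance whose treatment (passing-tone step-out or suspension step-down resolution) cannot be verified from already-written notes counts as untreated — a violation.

D3: violates R2
E3: violates R4
F3: legal
G3: violates R4
A3: legal
B3: legal
C4: violates R4
D4: legal

{A3, B3, D4, F3}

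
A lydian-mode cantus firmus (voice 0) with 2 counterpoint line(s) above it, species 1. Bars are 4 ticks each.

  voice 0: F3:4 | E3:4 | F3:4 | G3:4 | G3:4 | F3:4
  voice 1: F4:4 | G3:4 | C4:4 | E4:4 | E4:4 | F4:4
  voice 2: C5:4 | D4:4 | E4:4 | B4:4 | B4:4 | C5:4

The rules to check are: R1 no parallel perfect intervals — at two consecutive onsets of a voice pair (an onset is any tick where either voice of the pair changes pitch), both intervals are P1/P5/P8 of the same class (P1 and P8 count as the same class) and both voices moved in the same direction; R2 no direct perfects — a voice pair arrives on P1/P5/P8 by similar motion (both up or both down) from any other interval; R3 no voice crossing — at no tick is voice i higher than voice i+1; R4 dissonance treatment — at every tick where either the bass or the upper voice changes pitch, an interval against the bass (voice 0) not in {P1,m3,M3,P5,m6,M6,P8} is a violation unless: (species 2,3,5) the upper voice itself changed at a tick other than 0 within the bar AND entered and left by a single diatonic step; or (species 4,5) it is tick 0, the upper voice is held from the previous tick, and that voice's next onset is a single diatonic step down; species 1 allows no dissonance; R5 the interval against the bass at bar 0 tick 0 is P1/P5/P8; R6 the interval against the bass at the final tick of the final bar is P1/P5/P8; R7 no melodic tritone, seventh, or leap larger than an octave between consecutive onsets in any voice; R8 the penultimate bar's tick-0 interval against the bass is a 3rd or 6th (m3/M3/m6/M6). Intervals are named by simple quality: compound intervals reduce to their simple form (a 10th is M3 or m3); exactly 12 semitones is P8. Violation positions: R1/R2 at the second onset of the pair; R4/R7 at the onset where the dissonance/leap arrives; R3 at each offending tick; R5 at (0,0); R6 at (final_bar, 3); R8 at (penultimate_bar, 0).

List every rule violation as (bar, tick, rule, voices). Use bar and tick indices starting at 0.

(1, 0, R1, (1, 2))
(1, 0, R4, (0, 2))
(1, 0, R7, (1,))
(1, 0, R7, (2,))
(2, 0, R2, (0, 1))
(2, 0, R4, (0, 2))
(3, 0, R2, (1, 2))
(5, 0, R1, (1, 2))

bar 0: v0=F3 v1=F4 v2=C5 downbeat P5
bar 1: v0=E3 v1=G3 v2=D4 downbeat m7
bar 2: v0=F3 v1=C4 v2=E4 downbeat M7
bar 3: v0=G3 v1=E4 v2=B4 downbeat M3
bar 4: v0=G3 v1=E4 v2=B4 downbeat M3
bar 5: v0=F3 v1=F4 v2=C5 downbeat P5
  -> R1 @ bar 1 tick 0 v(1, 2): F4/C5 P5 -> G3/D4 P5 similar
  -> R4 @ bar 1 tick 0 v(0, 2): E3/D4 m7 untreated
  -> R7 @ bar 1 tick 0 v(1,): F4->G3 leap 10st
  -> R7 @ bar 1 tick 0 v(2,): C5->D4 leap 10st
  -> R2 @ bar 2 tick 0 v(0, 1): E3/G3 m3 -> F3/C4 P5 similar
  -> R4 @ bar 2 tick 0 v(0, 2): F3/E4 M7 untreated
  -> R2 @ bar 3 tick 0 v(1, 2): C4/E4 M3 -> E4/B4 P5 similar
  -> R1 @ bar 5 tick 0 v(1, 2): E4/B4 P5 -> F4/C5 P5 similar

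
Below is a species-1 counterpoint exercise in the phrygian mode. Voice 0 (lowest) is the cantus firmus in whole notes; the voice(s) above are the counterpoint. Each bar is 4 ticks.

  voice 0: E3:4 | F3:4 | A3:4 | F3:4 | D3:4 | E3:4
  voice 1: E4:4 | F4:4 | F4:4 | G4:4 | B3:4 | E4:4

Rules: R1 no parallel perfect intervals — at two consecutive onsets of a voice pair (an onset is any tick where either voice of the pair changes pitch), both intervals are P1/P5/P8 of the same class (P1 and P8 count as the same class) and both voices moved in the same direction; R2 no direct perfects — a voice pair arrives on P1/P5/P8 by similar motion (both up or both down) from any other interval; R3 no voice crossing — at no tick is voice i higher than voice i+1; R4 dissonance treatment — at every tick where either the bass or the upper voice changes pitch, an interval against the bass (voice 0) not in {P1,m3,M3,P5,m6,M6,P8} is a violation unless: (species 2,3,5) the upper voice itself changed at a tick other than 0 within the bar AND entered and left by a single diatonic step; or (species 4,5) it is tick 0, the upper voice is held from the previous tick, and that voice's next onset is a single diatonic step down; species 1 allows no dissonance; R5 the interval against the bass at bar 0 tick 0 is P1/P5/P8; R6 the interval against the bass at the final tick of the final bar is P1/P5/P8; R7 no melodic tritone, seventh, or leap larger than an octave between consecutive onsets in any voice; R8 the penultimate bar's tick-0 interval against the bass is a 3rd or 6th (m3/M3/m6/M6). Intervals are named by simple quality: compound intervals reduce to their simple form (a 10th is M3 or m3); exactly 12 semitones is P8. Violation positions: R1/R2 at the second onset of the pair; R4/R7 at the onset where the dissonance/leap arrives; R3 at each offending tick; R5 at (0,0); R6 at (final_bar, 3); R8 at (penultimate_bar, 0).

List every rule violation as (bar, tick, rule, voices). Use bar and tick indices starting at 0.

(1, 0, R1, (0, 1))
(3, 0, R4, (0, 1))
(5, 0, R2, (0, 1))

bar 0: v0=E3 v1=E4 downbeat P8
bar 1: v0=F3 v1=F4 downbeat P8
bar 2: v0=A3 v1=F4 downbeat m6
bar 3: v0=F3 v1=G4 downbeat M2
bar 4: v0=D3 v1=B3 downbeat M6
bar 5: v0=E3 v1=E4 downbeat P8
  -> R1 @ bar 1 tick 0 v(0, 1): E3/E4 P8 -> F3/F4 P8 similar
  -> R4 @ bar 3 tick 0 v(0, 1): F3/G4 M2 untreated
  -> R2 @ bar 5 tick 0 v(0, 1): D3/B3 M6 -> E3/E4 P8 similar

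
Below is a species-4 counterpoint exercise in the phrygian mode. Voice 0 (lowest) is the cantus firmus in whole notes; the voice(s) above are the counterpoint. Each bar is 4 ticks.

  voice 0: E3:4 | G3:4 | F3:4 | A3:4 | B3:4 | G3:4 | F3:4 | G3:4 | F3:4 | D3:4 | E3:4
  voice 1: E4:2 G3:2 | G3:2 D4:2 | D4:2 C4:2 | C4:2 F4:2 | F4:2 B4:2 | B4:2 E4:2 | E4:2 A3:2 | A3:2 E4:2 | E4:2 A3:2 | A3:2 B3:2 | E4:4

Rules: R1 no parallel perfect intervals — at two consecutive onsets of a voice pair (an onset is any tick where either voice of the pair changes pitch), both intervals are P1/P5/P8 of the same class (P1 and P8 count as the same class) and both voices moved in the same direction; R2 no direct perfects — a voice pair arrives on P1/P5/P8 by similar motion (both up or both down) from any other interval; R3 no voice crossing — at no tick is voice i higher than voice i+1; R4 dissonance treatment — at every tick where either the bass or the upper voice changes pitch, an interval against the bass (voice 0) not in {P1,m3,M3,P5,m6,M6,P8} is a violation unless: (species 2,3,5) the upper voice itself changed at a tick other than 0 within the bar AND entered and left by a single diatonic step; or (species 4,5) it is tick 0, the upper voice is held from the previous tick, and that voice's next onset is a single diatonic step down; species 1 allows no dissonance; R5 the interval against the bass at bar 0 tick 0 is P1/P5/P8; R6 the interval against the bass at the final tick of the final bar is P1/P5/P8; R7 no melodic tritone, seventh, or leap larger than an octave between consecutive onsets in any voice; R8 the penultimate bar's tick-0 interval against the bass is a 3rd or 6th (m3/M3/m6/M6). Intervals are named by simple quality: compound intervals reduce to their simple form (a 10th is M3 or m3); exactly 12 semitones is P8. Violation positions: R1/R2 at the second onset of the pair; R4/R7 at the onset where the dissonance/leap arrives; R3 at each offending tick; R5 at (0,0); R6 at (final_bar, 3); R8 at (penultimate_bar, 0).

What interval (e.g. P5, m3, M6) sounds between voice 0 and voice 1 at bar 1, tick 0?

P1

voice 0=G3 voice 1=G3 -> P1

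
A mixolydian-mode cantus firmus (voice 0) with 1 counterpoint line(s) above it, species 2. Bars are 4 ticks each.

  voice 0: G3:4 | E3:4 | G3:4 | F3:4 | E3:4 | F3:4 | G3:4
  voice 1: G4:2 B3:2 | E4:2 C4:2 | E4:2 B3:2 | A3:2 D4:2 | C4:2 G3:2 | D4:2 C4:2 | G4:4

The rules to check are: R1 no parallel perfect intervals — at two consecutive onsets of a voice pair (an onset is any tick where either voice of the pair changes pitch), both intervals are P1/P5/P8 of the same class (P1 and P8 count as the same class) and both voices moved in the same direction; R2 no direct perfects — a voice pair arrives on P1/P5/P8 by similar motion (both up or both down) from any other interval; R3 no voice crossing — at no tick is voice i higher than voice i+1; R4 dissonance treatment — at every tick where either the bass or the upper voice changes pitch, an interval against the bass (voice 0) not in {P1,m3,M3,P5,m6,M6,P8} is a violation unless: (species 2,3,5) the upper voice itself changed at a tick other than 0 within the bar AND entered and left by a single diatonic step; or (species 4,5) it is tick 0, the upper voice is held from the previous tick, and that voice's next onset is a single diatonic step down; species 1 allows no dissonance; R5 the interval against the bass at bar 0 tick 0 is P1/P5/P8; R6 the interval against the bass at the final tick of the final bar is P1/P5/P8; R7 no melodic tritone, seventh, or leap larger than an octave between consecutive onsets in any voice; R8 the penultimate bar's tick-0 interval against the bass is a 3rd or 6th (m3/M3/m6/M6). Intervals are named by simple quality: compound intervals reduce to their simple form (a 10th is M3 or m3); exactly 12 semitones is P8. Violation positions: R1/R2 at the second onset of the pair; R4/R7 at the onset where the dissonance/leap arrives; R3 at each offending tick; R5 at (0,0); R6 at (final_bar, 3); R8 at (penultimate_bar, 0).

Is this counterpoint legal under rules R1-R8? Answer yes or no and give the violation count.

bar 0: v0=G3 v1=G4 (P8)
bar 1: v0=E3 v1=E4 (P8)
bar 2: v0=G3 v1=E4 (M6)
bar 3: v0=F3 v1=A3 (M3)
bar 4: v0=E3 v1=C4 (m6)
bar 5: v0=F3 v1=D4 (M6)
bar 6: v0=G3 v1=G4 (P8)
  R2 @ bar6.0: F3/C4 P5 -> G3/G4 P8 similar

No (1 violations)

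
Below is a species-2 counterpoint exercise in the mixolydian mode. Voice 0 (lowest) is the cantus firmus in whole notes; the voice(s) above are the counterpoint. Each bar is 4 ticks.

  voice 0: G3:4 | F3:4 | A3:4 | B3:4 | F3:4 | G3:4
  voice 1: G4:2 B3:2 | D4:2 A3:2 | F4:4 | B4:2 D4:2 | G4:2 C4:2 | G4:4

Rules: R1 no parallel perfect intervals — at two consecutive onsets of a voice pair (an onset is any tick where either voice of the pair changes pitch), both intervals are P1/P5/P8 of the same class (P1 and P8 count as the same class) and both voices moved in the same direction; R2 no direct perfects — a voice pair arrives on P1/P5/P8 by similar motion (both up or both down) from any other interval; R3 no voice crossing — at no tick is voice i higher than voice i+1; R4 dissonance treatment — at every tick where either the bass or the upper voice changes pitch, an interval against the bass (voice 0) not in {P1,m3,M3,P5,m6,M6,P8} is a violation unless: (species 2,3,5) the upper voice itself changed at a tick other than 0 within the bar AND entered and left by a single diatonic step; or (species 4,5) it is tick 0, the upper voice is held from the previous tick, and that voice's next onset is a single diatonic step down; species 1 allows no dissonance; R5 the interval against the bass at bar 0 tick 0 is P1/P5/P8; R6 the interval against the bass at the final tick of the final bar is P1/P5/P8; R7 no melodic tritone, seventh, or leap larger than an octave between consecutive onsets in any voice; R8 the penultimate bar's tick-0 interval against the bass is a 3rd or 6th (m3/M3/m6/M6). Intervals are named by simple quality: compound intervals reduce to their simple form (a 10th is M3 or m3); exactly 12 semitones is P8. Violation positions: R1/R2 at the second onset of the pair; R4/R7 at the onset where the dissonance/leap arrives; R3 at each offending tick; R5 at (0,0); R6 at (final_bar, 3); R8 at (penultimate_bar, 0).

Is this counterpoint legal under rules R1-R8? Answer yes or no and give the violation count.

bar 0: v0=G3 v1=G4 (P8)
bar 1: v0=F3 v1=D4 (M6)
bar 2: v0=A3 v1=F4 (m6)
bar 3: v0=B3 v1=B4 (P8)
bar 4: v0=F3 v1=G4 (M2)
bar 5: v0=G3 v1=G4 (P8)
  R2 @ bar3.0: A3/F4 m6 -> B3/B4 P8 similar
  R7 @ bar3.0: F4->B4 leap 6st
  R4 @ bar4.0: F3/G4 M2 untreated
  R7 @ bar4.0: B3->F3 leap 6st
  R8 @ bar4.0: penult M2 not 3rd/6th
  R2 @ bar5.0: F3/C4 P5 -> G3/G4 P8 similar

No (6 violations)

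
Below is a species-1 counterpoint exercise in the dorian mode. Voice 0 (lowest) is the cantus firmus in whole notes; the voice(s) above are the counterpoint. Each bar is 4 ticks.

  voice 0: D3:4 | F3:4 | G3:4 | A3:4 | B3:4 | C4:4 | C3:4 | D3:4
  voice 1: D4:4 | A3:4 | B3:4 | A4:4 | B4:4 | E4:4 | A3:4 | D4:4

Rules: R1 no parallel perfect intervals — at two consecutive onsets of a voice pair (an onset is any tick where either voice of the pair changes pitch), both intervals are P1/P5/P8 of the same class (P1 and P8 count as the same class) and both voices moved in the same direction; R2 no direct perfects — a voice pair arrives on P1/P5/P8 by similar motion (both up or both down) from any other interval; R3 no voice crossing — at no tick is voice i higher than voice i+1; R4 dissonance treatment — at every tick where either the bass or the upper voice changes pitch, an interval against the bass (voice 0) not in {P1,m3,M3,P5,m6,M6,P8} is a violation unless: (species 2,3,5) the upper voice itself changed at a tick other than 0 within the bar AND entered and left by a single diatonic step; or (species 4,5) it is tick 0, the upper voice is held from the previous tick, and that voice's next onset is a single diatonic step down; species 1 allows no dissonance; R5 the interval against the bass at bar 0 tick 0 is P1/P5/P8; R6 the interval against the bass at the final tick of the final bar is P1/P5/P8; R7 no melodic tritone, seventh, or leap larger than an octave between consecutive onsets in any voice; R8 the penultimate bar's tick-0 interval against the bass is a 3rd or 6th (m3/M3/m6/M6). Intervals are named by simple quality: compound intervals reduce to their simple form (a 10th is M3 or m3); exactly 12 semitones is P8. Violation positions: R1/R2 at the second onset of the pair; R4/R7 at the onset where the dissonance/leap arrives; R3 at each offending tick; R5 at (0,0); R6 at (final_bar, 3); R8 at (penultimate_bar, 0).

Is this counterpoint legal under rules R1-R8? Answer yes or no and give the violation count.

No (4 violations)

bar 0: v0=D3 v1=D4 (P8)
bar 1: v0=F3 v1=A3 (M3)
bar 2: v0=G3 v1=B3 (M3)
bar 3: v0=A3 v1=A4 (P8)
bar 4: v0=B3 v1=B4 (P8)
bar 5: v0=C4 v1=E4 (M3)
bar 6: v0=C3 v1=A3 (M6)
bar 7: v0=D3 v1=D4 (P8)
  R2 @ bar3.0: G3/B3 M3 -> A3/A4 P8 similar
  R7 @ bar3.0: B3->A4 leap 10st
  R1 @ bar4.0: A3/A4 P8 -> B3/B4 P8 similar
  R2 @ bar7.0: C3/A3 M6 -> D3/D4 P8 similar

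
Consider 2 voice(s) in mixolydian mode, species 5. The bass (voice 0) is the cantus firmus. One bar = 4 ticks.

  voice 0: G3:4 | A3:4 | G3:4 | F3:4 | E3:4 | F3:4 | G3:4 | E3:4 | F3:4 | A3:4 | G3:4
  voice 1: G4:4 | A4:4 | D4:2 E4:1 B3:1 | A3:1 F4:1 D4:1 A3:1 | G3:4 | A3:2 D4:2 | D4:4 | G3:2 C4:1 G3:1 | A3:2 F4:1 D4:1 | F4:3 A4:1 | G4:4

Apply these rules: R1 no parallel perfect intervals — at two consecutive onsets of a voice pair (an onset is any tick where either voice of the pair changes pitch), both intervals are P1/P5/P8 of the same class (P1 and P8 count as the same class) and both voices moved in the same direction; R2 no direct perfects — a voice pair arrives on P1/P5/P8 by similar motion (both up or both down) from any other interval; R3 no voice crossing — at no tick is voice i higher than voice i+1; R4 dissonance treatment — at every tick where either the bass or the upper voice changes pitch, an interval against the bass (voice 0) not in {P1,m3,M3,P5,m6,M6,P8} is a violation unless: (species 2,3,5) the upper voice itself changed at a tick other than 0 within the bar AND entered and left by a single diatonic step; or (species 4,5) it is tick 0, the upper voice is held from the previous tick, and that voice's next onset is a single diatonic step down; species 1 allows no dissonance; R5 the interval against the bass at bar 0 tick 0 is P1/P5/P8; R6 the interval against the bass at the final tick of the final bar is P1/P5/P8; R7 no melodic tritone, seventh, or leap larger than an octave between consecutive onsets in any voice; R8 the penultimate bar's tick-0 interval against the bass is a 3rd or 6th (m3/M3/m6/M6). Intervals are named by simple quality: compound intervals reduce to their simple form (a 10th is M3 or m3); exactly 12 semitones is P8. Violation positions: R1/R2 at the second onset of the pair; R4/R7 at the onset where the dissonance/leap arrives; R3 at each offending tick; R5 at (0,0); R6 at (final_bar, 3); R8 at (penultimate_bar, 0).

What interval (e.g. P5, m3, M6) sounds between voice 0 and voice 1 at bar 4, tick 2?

m3

voice 0=E3 voice 1=G3 -> m3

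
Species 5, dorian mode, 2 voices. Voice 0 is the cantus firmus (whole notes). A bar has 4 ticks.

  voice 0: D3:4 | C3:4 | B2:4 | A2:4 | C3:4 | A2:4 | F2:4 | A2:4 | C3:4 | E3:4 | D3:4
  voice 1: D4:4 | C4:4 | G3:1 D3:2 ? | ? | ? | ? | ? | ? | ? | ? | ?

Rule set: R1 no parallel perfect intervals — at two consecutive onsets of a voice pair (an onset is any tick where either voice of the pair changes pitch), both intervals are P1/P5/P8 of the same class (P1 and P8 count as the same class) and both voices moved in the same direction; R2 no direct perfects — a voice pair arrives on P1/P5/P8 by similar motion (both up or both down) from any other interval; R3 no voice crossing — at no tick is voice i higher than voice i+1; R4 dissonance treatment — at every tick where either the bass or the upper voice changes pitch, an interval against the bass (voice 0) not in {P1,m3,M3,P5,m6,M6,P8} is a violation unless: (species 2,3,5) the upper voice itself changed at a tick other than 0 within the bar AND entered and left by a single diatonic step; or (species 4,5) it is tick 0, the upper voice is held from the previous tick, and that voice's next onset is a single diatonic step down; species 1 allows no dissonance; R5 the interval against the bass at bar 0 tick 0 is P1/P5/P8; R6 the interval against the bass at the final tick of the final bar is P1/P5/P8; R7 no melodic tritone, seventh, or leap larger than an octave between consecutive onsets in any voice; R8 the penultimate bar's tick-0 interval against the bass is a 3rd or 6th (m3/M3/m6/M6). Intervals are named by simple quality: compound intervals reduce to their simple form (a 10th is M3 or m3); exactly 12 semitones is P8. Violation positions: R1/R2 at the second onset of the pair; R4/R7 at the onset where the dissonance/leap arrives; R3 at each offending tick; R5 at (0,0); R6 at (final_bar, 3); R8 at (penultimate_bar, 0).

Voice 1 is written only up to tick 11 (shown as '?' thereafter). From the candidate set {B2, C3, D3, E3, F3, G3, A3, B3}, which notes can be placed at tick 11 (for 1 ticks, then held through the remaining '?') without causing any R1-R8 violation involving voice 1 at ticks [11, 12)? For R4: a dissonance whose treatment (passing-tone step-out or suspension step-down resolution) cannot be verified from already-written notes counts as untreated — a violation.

{B2, B3, D3, G3}

B2: legal
C3: violates R4
D3: legal
E3: violates R4
F3: violates R4
G3: legal
A3: violates R4
B3: legal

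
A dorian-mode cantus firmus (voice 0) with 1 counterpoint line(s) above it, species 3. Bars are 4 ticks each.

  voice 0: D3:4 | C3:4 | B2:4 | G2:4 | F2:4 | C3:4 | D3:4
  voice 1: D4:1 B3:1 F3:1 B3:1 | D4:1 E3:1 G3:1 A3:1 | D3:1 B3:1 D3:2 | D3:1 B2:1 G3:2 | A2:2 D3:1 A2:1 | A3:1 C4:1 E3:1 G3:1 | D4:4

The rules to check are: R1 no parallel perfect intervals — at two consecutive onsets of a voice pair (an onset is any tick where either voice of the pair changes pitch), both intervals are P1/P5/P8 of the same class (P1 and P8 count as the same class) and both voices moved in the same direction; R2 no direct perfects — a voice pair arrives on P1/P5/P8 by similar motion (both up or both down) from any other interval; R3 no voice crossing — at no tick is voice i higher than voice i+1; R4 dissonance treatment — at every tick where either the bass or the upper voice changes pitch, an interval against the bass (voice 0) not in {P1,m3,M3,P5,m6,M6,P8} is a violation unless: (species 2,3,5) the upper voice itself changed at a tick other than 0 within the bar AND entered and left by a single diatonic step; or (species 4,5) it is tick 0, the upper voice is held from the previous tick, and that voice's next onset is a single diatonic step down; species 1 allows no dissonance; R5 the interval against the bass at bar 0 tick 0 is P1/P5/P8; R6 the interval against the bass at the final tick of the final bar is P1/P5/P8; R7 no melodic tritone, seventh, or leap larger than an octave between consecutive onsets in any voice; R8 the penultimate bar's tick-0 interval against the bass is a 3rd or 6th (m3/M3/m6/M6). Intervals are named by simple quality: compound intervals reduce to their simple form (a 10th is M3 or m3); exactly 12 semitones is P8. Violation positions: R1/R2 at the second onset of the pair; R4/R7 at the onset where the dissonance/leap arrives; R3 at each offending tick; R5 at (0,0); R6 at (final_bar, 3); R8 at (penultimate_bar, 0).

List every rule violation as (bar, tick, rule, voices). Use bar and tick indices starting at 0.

(0, 2, R7, (1,))
(0, 3, R7, (1,))
(1, 0, R4, (0, 1))
(1, 1, R7, (1,))
(4, 0, R7, (1,))
(6, 0, R2, (0, 1))

bar 0: v0=D3 v1=D4 downbeat P8
bar 1: v0=C3 v1=D4 downbeat M2
bar 2: v0=B2 v1=D3 downbeat m3
bar 3: v0=G2 v1=D3 downbeat P5
bar 4: v0=F2 v1=A2 downbeat M3
bar 5: v0=C3 v1=A3 downbeat M6
bar 6: v0=D3 v1=D4 downbeat P8
  -> R7 @ bar 0 tick 2 v(1,): B3->F3 leap 6st
  -> R7 @ bar 0 tick 3 v(1,): F3->B3 leap 6st
  -> R4 @ bar 1 tick 0 v(0, 1): C3/D4 M2 untreated
  -> R7 @ bar 1 tick 1 v(1,): D4->E3 leap 10st
  -> R7 @ bar 4 tick 0 v(1,): G3->A2 leap 10st
  -> R2 @ bar 6 tick 0 v(0, 1): C3/G3 P5 -> D3/D4 P8 similar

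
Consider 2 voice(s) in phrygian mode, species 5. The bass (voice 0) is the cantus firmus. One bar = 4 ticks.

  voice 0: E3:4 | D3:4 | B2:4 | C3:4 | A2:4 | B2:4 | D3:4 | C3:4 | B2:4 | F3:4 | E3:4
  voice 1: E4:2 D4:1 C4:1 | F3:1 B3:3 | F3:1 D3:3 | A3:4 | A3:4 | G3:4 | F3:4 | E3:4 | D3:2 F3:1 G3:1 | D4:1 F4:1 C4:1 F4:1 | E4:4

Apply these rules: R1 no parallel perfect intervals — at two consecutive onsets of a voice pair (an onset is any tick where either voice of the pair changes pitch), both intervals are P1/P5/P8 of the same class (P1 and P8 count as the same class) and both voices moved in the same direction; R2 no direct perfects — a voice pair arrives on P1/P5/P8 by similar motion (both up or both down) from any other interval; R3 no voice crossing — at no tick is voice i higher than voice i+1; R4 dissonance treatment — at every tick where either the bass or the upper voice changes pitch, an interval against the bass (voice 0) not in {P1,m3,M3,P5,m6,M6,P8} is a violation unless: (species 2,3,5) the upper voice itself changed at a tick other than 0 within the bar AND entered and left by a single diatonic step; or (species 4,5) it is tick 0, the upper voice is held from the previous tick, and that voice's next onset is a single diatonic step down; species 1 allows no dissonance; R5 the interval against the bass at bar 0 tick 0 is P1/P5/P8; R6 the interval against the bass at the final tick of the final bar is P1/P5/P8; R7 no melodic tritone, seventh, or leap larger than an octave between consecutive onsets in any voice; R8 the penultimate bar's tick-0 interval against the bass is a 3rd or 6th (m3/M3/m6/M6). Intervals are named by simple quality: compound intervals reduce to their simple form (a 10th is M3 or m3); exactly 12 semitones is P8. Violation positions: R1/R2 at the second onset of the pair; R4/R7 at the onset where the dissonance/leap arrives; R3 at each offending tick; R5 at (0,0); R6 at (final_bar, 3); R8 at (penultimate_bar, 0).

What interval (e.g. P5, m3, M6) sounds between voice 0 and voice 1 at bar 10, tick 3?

P8

voice 0=E3 voice 1=E4 -> P8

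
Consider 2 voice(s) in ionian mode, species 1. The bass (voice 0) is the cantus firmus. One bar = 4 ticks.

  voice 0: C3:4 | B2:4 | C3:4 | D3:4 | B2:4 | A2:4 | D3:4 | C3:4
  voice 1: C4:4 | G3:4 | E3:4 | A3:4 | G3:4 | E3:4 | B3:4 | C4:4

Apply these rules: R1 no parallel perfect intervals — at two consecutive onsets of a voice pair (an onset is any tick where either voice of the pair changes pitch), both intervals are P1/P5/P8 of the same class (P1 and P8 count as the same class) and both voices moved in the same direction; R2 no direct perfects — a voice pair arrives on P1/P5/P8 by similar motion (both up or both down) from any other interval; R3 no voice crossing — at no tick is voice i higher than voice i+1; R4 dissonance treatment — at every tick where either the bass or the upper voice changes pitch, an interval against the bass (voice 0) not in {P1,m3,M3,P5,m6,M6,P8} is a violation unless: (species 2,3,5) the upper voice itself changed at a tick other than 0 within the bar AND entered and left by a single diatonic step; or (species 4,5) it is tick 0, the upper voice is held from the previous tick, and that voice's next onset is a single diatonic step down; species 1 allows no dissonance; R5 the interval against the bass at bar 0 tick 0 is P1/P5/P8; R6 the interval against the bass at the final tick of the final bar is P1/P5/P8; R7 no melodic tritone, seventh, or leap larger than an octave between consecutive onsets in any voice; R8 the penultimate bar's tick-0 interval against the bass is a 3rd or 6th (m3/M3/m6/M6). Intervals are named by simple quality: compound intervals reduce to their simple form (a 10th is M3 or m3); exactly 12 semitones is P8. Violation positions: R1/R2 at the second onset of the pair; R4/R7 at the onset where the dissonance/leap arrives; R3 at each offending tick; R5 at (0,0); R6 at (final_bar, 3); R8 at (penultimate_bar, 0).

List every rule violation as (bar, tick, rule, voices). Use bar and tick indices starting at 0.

(3, 0, R2, (0, 1))
(5, 0, R2, (0, 1))

bar 0: v0=C3 v1=C4 downbeat P8
bar 1: v0=B2 v1=G3 downbeat m6
bar 2: v0=C3 v1=E3 downbeat M3
bar 3: v0=D3 v1=A3 downbeat P5
bar 4: v0=B2 v1=G3 downbeat m6
bar 5: v0=A2 v1=E3 downbeat P5
bar 6: v0=D3 v1=B3 downbeat M6
bar 7: v0=C3 v1=C4 downbeat P8
  -> R2 @ bar 3 tick 0 v(0, 1): C3/E3 M3 -> D3/A3 P5 similar
  -> R2 @ bar 5 tick 0 v(0, 1): B2/G3 m6 -> A2/E3 P5 similar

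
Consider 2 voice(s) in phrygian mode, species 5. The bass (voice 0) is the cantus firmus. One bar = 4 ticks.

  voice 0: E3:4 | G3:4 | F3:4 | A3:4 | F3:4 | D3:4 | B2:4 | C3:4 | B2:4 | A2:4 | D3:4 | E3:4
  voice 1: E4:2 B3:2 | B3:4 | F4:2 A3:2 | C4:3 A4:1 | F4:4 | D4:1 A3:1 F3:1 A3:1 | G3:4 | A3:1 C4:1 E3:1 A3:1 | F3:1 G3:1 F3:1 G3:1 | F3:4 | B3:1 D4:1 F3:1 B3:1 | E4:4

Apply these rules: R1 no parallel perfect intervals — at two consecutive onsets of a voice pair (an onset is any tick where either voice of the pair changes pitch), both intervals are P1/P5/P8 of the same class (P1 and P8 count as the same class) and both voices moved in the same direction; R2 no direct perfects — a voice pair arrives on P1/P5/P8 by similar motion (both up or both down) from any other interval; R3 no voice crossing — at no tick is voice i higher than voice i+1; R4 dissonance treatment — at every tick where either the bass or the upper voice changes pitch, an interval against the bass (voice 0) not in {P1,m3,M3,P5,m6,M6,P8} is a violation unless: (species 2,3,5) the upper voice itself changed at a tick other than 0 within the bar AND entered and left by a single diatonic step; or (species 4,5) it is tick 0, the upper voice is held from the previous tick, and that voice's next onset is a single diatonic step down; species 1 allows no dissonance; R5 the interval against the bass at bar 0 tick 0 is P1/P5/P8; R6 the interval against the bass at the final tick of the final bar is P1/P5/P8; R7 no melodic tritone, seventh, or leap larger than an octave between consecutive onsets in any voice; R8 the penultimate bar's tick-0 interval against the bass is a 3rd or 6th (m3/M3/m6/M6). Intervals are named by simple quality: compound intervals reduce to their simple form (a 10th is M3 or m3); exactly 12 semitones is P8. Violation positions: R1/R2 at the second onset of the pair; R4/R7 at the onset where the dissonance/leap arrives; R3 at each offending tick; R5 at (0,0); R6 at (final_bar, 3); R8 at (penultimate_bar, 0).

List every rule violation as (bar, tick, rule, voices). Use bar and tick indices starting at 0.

bar 0: v0=E3 v1=E4 downbeat P8
bar 1: v0=G3 v1=B3 downbeat M3
bar 2: v0=F3 v1=F4 downbeat P8
bar 3: v0=A3 v1=C4 downbeat m3
bar 4: v0=F3 v1=F4 downbeat P8
bar 5: v0=D3 v1=D4 downbeat P8
bar 6: v0=B2 v1=G3 downbeat m6
bar 7: v0=C3 v1=A3 downbeat M6
bar 8: v0=B2 v1=F3 downbeat TT
bar 9: v0=A2 v1=F3 downbeat m6
bar 10: v0=D3 v1=B3 downbeat M6
bar 11: v0=E3 v1=E4 downbeat P8
  -> R7 @ bar 2 tick 0 v(1,): B3->F4 leap 6st
  -> R1 @ bar 4 tick 0 v(0, 1): A3/A4 P8 -> F3/F4 P8 similar
  -> R1 @ bar 5 tick 0 v(0, 1): F3/F4 P8 -> D3/D4 P8 similar
  -> R4 @ bar 8 tick 0 v(0, 1): B2/F3 TT untreated
  -> R7 @ bar 10 tick 0 v(1,): F3->B3 leap 6st
  -> R7 @ bar 10 tick 3 v(1,): F3->B3 leap 6st
  -> R2 @ bar 11 tick 0 v(0, 1): D3/B3 M6 -> E3/E4 P8 similar

(2, 0, R7, (1,))
(4, 0, R1, (0, 1))
(5, 0, R1, (0, 1))
(8, 0, R4, (0, 1))
(10, 0, R7, (1,))
(10, 3, R7, (1,))
(11, 0, R2, (0, 1))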